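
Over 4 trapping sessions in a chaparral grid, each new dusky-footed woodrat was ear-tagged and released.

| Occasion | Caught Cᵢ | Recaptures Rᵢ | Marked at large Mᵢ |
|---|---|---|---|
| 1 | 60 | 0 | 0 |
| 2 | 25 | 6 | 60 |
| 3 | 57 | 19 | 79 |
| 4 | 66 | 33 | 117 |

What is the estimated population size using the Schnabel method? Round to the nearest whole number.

Σ MᵢCᵢ = 0·60 + 60·25 + 79·57 + 117·66 = 0 + 1500 + 4503 + 7722 = 13725
Σ Rᵢ = 0 + 6 + 19 + 33 = 58
N̂ = 13725 / 58 ≈ 236.6 → 237

N ≈ 237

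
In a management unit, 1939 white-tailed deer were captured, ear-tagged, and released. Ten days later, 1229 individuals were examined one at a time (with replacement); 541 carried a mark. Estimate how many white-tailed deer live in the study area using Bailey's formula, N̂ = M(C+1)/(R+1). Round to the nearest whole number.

N ≈ 4400

N̂ = 1939·(1229+1)/(541+1) = 1939·1230/542 = 2384970/542 ≈ 4400.3 → 4400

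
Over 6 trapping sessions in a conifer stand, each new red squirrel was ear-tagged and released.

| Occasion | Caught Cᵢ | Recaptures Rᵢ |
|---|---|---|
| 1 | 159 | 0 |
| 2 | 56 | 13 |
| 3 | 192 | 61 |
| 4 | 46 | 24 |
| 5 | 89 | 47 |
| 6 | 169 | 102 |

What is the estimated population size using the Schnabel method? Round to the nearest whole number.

N ≈ 655

Marked at large before each occasion: Mᵢ = Σⱼ<ᵢ (Cⱼ − Rⱼ) → M1=0, M2=159, M3=202, M4=333, M5=355, M6=397
Σ MᵢCᵢ = 0·159 + 159·56 + 202·192 + 333·46 + 355·89 + 397·169 = 0 + 8904 + 38784 + 15318 + 31595 + 67093 = 161694
Σ Rᵢ = 0 + 13 + 61 + 24 + 47 + 102 = 247
N̂ = 161694 / 247 ≈ 654.6 → 655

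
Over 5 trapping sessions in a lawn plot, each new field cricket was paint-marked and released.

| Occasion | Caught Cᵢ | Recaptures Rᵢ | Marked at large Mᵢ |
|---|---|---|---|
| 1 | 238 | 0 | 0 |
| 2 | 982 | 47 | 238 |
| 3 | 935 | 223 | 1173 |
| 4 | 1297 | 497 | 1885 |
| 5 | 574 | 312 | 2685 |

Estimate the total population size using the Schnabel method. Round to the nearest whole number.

N ≈ 4927

Σ MᵢCᵢ = 0·238 + 238·982 + 1173·935 + 1885·1297 + 2685·574 = 0 + 233716 + 1096755 + 2444845 + 1541190 = 5316506
Σ Rᵢ = 0 + 47 + 223 + 497 + 312 = 1079
N̂ = 5316506 / 1079 ≈ 4927.3 → 4927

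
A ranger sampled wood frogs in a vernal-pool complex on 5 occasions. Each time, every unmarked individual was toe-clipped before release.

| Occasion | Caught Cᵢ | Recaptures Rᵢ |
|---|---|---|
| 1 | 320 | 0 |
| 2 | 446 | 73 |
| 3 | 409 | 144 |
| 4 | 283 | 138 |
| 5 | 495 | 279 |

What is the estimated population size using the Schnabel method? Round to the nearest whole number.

N ≈ 1961

Marked at large before each occasion: Mᵢ = Σⱼ<ᵢ (Cⱼ − Rⱼ) → M1=0, M2=320, M3=693, M4=958, M5=1103
Σ MᵢCᵢ = 0·320 + 320·446 + 693·409 + 958·283 + 1103·495 = 0 + 142720 + 283437 + 271114 + 545985 = 1243256
Σ Rᵢ = 0 + 73 + 144 + 138 + 279 = 634
N̂ = 1243256 / 634 ≈ 1961.0 → 1961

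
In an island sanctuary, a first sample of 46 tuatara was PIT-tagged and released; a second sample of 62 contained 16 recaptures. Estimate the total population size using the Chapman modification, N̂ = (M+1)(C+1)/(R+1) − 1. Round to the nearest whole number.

N̂ = (46+1)(62+1)/(16+1) − 1 = 47·63/17 − 1
= 2961/17 − 1 ≈ 174.2 − 1 ≈ 173.2 → 173

N ≈ 173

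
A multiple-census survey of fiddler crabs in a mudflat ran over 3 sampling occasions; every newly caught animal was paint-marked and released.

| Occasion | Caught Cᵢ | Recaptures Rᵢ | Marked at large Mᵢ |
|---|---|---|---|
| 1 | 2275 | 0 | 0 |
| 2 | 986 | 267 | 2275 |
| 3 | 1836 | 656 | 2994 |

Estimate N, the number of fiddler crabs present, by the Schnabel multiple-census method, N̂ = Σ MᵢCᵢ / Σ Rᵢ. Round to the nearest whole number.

N ≈ 8386

Σ MᵢCᵢ = 0·2275 + 2275·986 + 2994·1836 = 0 + 2243150 + 5496984 = 7740134
Σ Rᵢ = 0 + 267 + 656 = 923
N̂ = 7740134 / 923 ≈ 8385.8 → 8386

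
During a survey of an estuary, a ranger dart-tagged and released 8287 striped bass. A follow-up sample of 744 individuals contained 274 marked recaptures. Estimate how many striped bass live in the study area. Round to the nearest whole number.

N ≈ 22,502

Lincoln-Petersen assumes M/N = R/C, so N = M·C / R.
N = (8287 × 744) / 274 = 6165528 / 274 ≈ 22501.9 → 22502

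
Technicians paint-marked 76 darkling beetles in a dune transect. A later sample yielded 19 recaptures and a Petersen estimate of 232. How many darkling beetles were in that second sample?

From N = M·C/R: C = N·R / M = 232·19 / 76 = 4408 / 76 = 58.

C = 58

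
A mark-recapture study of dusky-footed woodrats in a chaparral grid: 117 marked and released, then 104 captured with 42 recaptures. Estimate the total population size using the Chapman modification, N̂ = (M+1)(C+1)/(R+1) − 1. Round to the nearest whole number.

N̂ = (117+1)(104+1)/(42+1) − 1 = 118·105/43 − 1
= 12390/43 − 1 ≈ 288.1 − 1 ≈ 287.1 → 287

N ≈ 287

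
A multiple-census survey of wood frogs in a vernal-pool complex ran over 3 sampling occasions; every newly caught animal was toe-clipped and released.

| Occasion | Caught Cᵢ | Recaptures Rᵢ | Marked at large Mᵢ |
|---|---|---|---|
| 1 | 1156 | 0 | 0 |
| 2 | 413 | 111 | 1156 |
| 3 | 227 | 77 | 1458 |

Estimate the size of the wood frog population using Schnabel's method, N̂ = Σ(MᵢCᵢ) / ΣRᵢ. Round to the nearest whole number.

Σ MᵢCᵢ = 0·1156 + 1156·413 + 1458·227 = 0 + 477428 + 330966 = 808394
Σ Rᵢ = 0 + 111 + 77 = 188
N̂ = 808394 / 188 ≈ 4300.0 → 4300

N ≈ 4300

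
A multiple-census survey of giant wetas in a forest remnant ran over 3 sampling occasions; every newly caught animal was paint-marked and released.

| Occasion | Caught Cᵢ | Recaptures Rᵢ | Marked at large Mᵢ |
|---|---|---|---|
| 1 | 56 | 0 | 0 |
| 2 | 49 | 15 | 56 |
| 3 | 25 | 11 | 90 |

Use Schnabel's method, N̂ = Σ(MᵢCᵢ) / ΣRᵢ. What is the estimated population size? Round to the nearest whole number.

Σ MᵢCᵢ = 0·56 + 56·49 + 90·25 = 0 + 2744 + 2250 = 4994
Σ Rᵢ = 0 + 15 + 11 = 26
N̂ = 4994 / 26 ≈ 192.1 → 192

N ≈ 192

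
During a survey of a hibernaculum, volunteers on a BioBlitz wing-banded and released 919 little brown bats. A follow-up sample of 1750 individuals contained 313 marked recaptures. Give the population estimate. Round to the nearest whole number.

N = (919 × 1750) / 313 = 1608250 / 313 ≈ 5138.2 → 5138

N ≈ 5138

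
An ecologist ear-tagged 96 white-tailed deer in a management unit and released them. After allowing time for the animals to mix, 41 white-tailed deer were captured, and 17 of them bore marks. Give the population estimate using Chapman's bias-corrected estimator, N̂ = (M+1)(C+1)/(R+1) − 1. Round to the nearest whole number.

N̂ = (96+1)(41+1)/(17+1) − 1 = 97·42/18 − 1
= 4074/18 − 1 ≈ 226.3 − 1 ≈ 225.3 → 225

N ≈ 225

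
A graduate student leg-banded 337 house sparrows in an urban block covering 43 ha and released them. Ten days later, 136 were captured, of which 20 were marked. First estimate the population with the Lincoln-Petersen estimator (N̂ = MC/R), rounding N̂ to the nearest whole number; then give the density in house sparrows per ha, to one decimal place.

density ≈ 53.3 house sparrows per ha

N̂ = 337·136/20 = 45832/20 ≈ 2291.6 → 2292
Density = N̂ / area = 2292 / 43 ≈ 53.30 → 53.3 per ha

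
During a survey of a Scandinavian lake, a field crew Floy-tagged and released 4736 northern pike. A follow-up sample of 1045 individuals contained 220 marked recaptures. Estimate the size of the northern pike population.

N = 22,496

The marked fraction in the recapture sample should equal the marked fraction in the population: 220/1045 = 4736/N.
N = (4736 × 1045) / 220 = 4949120 / 220 = 22496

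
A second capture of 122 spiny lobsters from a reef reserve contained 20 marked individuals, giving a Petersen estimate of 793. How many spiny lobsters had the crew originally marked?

M = 130

From N = M·C/R: M = N·R / C = 793·20 / 122 = 15860 / 122 = 130.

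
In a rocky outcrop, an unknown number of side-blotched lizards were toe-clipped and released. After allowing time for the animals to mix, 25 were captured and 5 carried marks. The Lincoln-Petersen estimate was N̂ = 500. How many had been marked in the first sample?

M = 100

From N = M·C/R: M = N·R / C = 500·5 / 25 = 2500 / 25 = 100.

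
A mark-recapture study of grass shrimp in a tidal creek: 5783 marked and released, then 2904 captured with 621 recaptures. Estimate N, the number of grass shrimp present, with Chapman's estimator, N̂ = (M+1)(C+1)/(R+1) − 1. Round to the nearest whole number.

N ≈ 27,013

N̂ = (5783+1)(2904+1)/(621+1) − 1 = 5784·2905/622 − 1
= 16802520/622 − 1 ≈ 27013.7 − 1 ≈ 27012.7 → 27013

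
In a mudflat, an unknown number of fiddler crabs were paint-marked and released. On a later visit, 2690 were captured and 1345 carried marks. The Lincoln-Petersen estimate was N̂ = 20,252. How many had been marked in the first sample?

M = 10126

From N = M·C/R: M = N·R / C = 20252·1345 / 2690 = 27238940 / 2690 = 10126.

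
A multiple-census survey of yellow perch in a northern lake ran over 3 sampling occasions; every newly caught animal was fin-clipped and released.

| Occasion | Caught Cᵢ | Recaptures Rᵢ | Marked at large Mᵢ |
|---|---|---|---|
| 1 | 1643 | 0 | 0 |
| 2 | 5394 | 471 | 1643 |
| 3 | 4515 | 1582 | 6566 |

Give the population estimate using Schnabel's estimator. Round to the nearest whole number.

Σ MᵢCᵢ = 0·1643 + 1643·5394 + 6566·4515 = 0 + 8862342 + 29645490 = 38507832
Σ Rᵢ = 0 + 471 + 1582 = 2053
N̂ = 38507832 / 2053 ≈ 18756.9 → 18757

N ≈ 18,757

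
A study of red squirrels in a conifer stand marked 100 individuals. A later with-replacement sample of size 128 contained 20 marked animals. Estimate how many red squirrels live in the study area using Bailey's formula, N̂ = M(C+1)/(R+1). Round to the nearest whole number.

N ≈ 614

N̂ = 100·(128+1)/(20+1) = 100·129/21 = 12900/21 ≈ 614.3 → 614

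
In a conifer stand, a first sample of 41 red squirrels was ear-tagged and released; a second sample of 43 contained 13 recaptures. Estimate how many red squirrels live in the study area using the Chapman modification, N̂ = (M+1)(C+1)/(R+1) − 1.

N̂ = (41+1)(43+1)/(13+1) − 1 = 42·44/14 − 1
= 1848/14 − 1 = 132 − 1 = 131

N = 131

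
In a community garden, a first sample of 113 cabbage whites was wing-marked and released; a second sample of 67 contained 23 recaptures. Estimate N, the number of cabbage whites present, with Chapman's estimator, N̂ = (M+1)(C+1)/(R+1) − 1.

N̂ = (113+1)(67+1)/(23+1) − 1 = 114·68/24 − 1
= 7752/24 − 1 = 323 − 1 = 322

N = 322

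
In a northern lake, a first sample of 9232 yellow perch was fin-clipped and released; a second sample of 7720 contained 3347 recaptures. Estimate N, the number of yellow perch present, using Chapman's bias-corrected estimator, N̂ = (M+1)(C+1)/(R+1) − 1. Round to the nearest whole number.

N ≈ 21,292

N̂ = (9232+1)(7720+1)/(3347+1) − 1 = 9233·7721/3348 − 1
= 71287993/3348 − 1 ≈ 21292.7 − 1 ≈ 21291.7 → 21292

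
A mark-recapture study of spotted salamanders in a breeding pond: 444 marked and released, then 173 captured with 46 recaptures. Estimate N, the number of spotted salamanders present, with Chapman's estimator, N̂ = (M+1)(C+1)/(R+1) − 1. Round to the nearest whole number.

N ≈ 1646

N̂ = (444+1)(173+1)/(46+1) − 1 = 445·174/47 − 1
= 77430/47 − 1 ≈ 1647.4 − 1 ≈ 1646.4 → 1646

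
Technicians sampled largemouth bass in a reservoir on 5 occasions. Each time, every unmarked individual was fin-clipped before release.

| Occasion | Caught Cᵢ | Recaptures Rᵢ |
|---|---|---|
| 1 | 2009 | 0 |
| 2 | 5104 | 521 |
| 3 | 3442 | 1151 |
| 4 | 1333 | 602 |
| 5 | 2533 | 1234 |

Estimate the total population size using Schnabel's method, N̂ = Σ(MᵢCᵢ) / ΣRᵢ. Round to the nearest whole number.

N ≈ 19,708

Marked at large before each occasion: Mᵢ = Σⱼ<ᵢ (Cⱼ − Rⱼ) → M1=0, M2=2009, M3=6592, M4=8883, M5=9614
Σ MᵢCᵢ = 0·2009 + 2009·5104 + 6592·3442 + 8883·1333 + 9614·2533 = 0 + 10253936 + 22689664 + 11841039 + 24352262 = 69136901
Σ Rᵢ = 0 + 521 + 1151 + 602 + 1234 = 3508
N̂ = 69136901 / 3508 ≈ 19708.4 → 19708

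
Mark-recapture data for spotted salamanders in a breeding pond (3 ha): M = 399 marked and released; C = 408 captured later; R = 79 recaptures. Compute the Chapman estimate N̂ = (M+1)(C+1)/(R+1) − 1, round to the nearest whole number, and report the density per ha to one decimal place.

N̂ = 400·409/80 − 1 = 163600/80 − 1 = 2044
Density = N̂ / area = 2044 / 3 ≈ 681.33 → 681.3 per ha

density ≈ 681.3 spotted salamanders per ha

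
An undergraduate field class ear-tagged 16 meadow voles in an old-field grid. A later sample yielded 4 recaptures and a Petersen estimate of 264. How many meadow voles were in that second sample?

C = 66

From N = M·C/R: C = N·R / M = 264·4 / 16 = 1056 / 16 = 66.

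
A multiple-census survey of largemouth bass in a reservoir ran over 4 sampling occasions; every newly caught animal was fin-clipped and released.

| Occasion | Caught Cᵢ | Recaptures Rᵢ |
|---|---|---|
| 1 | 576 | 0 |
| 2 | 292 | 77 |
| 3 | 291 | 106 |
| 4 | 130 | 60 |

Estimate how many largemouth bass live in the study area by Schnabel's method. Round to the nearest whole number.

Marked at large before each occasion: Mᵢ = Σⱼ<ᵢ (Cⱼ − Rⱼ) → M1=0, M2=576, M3=791, M4=976
Σ MᵢCᵢ = 0·576 + 576·292 + 791·291 + 976·130 = 0 + 168192 + 230181 + 126880 = 525253
Σ Rᵢ = 0 + 77 + 106 + 60 = 243
N̂ = 525253 / 243 ≈ 2161.5 → 2162

N ≈ 2162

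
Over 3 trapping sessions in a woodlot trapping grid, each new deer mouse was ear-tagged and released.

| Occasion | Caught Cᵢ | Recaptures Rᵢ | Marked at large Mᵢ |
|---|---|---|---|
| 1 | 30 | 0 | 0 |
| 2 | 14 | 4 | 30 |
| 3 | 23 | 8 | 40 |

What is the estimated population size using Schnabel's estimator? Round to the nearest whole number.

Σ MᵢCᵢ = 0·30 + 30·14 + 40·23 = 0 + 420 + 920 = 1340
Σ Rᵢ = 0 + 4 + 8 = 12
N̂ = 1340 / 12 ≈ 111.7 → 112

N ≈ 112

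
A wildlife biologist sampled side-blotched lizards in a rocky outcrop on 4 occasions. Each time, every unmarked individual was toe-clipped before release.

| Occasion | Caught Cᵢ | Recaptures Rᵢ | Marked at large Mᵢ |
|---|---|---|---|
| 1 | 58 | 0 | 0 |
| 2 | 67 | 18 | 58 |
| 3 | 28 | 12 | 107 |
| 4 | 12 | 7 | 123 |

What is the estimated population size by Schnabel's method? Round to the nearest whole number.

N ≈ 226

Σ MᵢCᵢ = 0·58 + 58·67 + 107·28 + 123·12 = 0 + 3886 + 2996 + 1476 = 8358
Σ Rᵢ = 0 + 18 + 12 + 7 = 37
N̂ = 8358 / 37 ≈ 225.9 → 226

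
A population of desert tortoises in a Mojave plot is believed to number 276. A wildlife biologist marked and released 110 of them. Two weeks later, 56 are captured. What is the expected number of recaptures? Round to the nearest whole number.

expected recaptures ≈ 22

The marked fraction of the population is 110/276, so in a sample of 56 expect C·(M/N) marked.
E[R] = 110 × 56 / 276 = 6160 / 276 ≈ 22.3 → 22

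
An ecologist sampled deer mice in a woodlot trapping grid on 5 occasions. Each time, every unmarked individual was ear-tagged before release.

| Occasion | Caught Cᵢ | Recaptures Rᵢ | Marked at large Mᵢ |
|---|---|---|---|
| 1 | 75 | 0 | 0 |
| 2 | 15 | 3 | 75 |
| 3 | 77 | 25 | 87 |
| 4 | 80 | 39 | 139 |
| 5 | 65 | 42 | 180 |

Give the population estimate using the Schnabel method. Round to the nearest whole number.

N ≈ 281

Σ MᵢCᵢ = 0·75 + 75·15 + 87·77 + 139·80 + 180·65 = 0 + 1125 + 6699 + 11120 + 11700 = 30644
Σ Rᵢ = 0 + 3 + 25 + 39 + 42 = 109
N̂ = 30644 / 109 ≈ 281.1 → 281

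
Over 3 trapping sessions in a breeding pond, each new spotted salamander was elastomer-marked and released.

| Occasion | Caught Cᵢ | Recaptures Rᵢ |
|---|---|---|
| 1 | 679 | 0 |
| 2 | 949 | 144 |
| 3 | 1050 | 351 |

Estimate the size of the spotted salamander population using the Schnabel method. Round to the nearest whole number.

N ≈ 4450

Marked at large before each occasion: Mᵢ = Σⱼ<ᵢ (Cⱼ − Rⱼ) → M1=0, M2=679, M3=1484
Σ MᵢCᵢ = 0·679 + 679·949 + 1484·1050 = 0 + 644371 + 1558200 = 2202571
Σ Rᵢ = 0 + 144 + 351 = 495
N̂ = 2202571 / 495 ≈ 4449.6 → 4450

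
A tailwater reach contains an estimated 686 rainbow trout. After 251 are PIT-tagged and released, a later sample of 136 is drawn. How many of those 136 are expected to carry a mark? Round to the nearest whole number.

expected recaptures ≈ 50

Expected recaptures E[R] = M·C / N.
E[R] = 251 × 136 / 686 = 34136 / 686 ≈ 49.8 → 50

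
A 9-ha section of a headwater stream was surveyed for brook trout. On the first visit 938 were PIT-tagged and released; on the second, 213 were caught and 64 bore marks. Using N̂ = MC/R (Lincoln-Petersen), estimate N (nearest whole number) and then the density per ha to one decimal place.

N̂ = 938·213/64 = 199794/64 ≈ 3121.8 → 3122
Density = N̂ / area = 3122 / 9 ≈ 346.89 → 346.9 per ha

density ≈ 346.9 brook trout per ha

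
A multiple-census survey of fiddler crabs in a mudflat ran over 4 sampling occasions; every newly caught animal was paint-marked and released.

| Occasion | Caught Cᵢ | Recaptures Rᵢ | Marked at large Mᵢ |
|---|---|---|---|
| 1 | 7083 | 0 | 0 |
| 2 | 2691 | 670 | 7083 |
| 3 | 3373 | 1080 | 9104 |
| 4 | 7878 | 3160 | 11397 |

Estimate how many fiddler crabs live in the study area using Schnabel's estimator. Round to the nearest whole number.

Σ MᵢCᵢ = 0·7083 + 7083·2691 + 9104·3373 + 11397·7878 = 0 + 19060353 + 30707792 + 89785566 = 139553711
Σ Rᵢ = 0 + 670 + 1080 + 3160 = 4910
N̂ = 139553711 / 4910 ≈ 28422.3 → 28422

N ≈ 28,422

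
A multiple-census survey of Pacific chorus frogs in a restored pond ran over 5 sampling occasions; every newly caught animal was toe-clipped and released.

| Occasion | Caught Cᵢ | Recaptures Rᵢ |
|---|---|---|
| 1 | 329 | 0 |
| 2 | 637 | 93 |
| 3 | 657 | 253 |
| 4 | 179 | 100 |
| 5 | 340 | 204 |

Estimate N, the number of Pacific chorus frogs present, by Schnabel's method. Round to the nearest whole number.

Marked at large before each occasion: Mᵢ = Σⱼ<ᵢ (Cⱼ − Rⱼ) → M1=0, M2=329, M3=873, M4=1277, M5=1356
Σ MᵢCᵢ = 0·329 + 329·637 + 873·657 + 1277·179 + 1356·340 = 0 + 209573 + 573561 + 228583 + 461040 = 1472757
Σ Rᵢ = 0 + 93 + 253 + 100 + 204 = 650
N̂ = 1472757 / 650 ≈ 2265.8 → 2266

N ≈ 2266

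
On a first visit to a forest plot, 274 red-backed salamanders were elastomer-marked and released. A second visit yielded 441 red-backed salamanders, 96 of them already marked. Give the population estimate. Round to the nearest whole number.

N ≈ 1259

If marked individuals mix randomly, R/C ≈ M/N, giving N ≈ M·C/R.
N = (274 × 441) / 96 = 120834 / 96 ≈ 1258.7 → 1259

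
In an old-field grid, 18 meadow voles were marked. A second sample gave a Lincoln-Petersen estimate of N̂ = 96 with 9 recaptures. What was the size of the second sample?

C = 48

From N = M·C/R: C = N·R / M = 96·9 / 18 = 864 / 18 = 48.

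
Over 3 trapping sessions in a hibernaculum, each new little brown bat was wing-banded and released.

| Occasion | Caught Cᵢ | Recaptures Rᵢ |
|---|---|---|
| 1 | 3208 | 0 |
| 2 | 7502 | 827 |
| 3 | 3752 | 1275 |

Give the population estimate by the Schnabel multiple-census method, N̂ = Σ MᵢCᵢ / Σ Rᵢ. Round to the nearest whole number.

N ≈ 29,090

Marked at large before each occasion: Mᵢ = Σⱼ<ᵢ (Cⱼ − Rⱼ) → M1=0, M2=3208, M3=9883
Σ MᵢCᵢ = 0·3208 + 3208·7502 + 9883·3752 = 0 + 24066416 + 37081016 = 61147432
Σ Rᵢ = 0 + 827 + 1275 = 2102
N̂ = 61147432 / 2102 ≈ 29090.1 → 29090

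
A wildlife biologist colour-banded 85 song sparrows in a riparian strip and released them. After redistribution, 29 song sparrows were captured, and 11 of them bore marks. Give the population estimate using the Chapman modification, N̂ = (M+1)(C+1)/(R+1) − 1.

N = 214

N̂ = (85+1)(29+1)/(11+1) − 1 = 86·30/12 − 1
= 2580/12 − 1 = 215 − 1 = 214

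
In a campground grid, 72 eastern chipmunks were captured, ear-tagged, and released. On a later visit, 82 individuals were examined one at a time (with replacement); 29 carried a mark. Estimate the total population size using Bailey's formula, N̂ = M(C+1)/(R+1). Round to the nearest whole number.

N ≈ 199

N̂ = 72·(82+1)/(29+1) = 72·83/30 = 5976/30 ≈ 199.2 → 199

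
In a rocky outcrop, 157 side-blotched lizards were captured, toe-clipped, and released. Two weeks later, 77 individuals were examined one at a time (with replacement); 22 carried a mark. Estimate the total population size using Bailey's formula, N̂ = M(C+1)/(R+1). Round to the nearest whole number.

N ≈ 532

N̂ = 157·(77+1)/(22+1) = 157·78/23 = 12246/23 ≈ 532.4 → 532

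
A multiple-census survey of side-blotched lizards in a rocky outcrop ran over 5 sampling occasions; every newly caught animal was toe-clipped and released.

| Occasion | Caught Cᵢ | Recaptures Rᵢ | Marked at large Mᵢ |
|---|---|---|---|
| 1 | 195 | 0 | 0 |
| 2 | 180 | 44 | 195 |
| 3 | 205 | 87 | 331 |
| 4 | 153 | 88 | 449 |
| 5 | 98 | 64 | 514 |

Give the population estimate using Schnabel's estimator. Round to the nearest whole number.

N ≈ 785

Σ MᵢCᵢ = 0·195 + 195·180 + 331·205 + 449·153 + 514·98 = 0 + 35100 + 67855 + 68697 + 50372 = 222024
Σ Rᵢ = 0 + 44 + 87 + 88 + 64 = 283
N̂ = 222024 / 283 ≈ 784.5 → 785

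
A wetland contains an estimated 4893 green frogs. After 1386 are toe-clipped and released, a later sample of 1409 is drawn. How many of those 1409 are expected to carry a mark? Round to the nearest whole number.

The marked fraction of the population is 1386/4893, so in a sample of 1409 expect C·(M/N) marked.
E[R] = 1386 × 1409 / 4893 = 1952874 / 4893 ≈ 399.1 → 399

expected recaptures ≈ 399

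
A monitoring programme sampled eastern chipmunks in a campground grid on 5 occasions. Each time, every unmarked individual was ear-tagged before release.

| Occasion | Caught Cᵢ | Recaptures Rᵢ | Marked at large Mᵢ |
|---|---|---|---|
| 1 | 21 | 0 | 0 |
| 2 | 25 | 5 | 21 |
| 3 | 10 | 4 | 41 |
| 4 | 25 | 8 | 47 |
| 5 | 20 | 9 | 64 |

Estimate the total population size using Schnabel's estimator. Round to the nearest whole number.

N ≈ 130

Σ MᵢCᵢ = 0·21 + 21·25 + 41·10 + 47·25 + 64·20 = 0 + 525 + 410 + 1175 + 1280 = 3390
Σ Rᵢ = 0 + 5 + 4 + 8 + 9 = 26
N̂ = 3390 / 26 ≈ 130.4 → 130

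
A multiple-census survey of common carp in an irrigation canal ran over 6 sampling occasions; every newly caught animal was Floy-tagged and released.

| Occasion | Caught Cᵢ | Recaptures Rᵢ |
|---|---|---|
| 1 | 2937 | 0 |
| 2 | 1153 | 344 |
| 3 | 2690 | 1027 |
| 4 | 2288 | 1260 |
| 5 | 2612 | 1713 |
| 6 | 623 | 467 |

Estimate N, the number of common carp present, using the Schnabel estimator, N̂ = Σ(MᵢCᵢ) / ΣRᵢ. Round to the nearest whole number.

N ≈ 9816

Marked at large before each occasion: Mᵢ = Σⱼ<ᵢ (Cⱼ − Rⱼ) → M1=0, M2=2937, M3=3746, M4=5409, M5=6437, M6=7336
Σ MᵢCᵢ = 0·2937 + 2937·1153 + 3746·2690 + 5409·2288 + 6437·2612 + 7336·623 = 0 + 3386361 + 10076740 + 12375792 + 16813444 + 4570328 = 47222665
Σ Rᵢ = 0 + 344 + 1027 + 1260 + 1713 + 467 = 4811
N̂ = 47222665 / 4811 ≈ 9815.6 → 9816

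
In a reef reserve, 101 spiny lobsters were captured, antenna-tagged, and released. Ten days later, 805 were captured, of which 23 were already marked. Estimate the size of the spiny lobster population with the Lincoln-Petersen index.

If marked individuals mix randomly, R/C ≈ M/N, giving N ≈ M·C/R.
N = (101 × 805) / 23 = 81305 / 23 = 3535

N = 3535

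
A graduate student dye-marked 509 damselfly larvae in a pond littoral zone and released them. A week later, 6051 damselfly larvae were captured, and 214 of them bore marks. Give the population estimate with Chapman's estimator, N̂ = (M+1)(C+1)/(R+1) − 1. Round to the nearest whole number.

N̂ = (509+1)(6051+1)/(214+1) − 1 = 510·6052/215 − 1
= 3086520/215 − 1 ≈ 14355.9 − 1 ≈ 14354.9 → 14355

N ≈ 14,355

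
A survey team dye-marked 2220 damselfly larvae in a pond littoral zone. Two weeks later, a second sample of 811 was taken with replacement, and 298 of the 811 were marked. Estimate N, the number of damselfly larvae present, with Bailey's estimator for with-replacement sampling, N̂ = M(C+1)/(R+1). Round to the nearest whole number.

N ≈ 6029

N̂ = 2220·(811+1)/(298+1) = 2220·812/299 = 1802640/299 ≈ 6028.9 → 6029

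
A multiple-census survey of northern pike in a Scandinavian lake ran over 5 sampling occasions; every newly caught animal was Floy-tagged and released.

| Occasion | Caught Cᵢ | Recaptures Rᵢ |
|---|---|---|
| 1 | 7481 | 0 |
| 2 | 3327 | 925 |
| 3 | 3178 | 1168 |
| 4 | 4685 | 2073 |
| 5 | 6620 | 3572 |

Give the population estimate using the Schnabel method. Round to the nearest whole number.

N ≈ 26,885

Marked at large before each occasion: Mᵢ = Σⱼ<ᵢ (Cⱼ − Rⱼ) → M1=0, M2=7481, M3=9883, M4=11893, M5=14505
Σ MᵢCᵢ = 0·7481 + 7481·3327 + 9883·3178 + 11893·4685 + 14505·6620 = 0 + 24889287 + 31408174 + 55718705 + 96023100 = 208039266
Σ Rᵢ = 0 + 925 + 1168 + 2073 + 3572 = 7738
N̂ = 208039266 / 7738 ≈ 26885.4 → 26885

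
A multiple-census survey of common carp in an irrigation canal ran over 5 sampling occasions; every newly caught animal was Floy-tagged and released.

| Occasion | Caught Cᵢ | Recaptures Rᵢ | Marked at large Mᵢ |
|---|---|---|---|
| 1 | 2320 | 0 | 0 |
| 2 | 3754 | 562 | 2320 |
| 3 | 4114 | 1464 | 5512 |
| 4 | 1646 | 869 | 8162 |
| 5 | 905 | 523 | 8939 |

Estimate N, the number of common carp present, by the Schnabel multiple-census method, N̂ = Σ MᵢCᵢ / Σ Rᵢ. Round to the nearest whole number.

Σ MᵢCᵢ = 0·2320 + 2320·3754 + 5512·4114 + 8162·1646 + 8939·905 = 0 + 8709280 + 22676368 + 13434652 + 8089795 = 52910095
Σ Rᵢ = 0 + 562 + 1464 + 869 + 523 = 3418
N̂ = 52910095 / 3418 ≈ 15479.8 → 15480

N ≈ 15,480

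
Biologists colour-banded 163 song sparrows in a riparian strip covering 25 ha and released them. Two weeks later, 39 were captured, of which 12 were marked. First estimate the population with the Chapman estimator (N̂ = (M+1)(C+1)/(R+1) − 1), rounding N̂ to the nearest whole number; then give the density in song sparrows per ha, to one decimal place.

density ≈ 20.2 song sparrows per ha

N̂ = 164·40/13 − 1 = 6560/13 − 1 ≈ 503.6 → 504
Density = N̂ / area = 504 / 25 ≈ 20.16 → 20.2 per ha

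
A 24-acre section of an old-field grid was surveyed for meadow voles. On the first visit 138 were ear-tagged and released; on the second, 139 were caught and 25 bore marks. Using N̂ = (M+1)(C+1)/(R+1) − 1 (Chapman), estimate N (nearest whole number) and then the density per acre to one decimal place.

N̂ = 139·140/26 − 1 = 19460/26 − 1 ≈ 747.46 → 747
Density = N̂ / area = 747 / 24 ≈ 31.12 → 31.1 per acre

density ≈ 31.1 meadow voles per acre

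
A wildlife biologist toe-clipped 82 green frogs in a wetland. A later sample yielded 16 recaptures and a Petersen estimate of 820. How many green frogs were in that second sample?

From N = M·C/R: C = N·R / M = 820·16 / 82 = 13120 / 82 = 160.

C = 160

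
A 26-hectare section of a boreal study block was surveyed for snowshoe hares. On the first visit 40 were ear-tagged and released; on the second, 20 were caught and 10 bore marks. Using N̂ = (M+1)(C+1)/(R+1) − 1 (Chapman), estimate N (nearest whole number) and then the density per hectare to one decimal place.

N̂ = 41·21/11 − 1 = 861/11 − 1 ≈ 77.3 → 77
Density = N̂ / area = 77 / 26 ≈ 2.96 → 3.0 per hectare

density ≈ 3.0 snowshoe hares per hectare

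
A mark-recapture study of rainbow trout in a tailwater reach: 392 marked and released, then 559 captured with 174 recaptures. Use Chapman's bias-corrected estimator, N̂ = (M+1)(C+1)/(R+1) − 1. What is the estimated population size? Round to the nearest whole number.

N̂ = (392+1)(559+1)/(174+1) − 1 = 393·560/175 − 1
= 220080/175 − 1 ≈ 1257.6 − 1 ≈ 1256.6 → 1257

N ≈ 1257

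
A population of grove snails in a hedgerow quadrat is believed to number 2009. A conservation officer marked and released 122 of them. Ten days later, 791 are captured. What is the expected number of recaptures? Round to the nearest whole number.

The marked fraction of the population is 122/2009, so in a sample of 791 expect C·(M/N) marked.
E[R] = 122 × 791 / 2009 = 96502 / 2009 ≈ 48.0 → 48

expected recaptures ≈ 48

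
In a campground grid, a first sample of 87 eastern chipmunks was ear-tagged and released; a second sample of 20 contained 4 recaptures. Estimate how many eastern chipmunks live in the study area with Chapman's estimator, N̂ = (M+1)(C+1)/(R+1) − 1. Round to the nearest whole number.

N ≈ 369

N̂ = (87+1)(20+1)/(4+1) − 1 = 88·21/5 − 1
= 1848/5 − 1 ≈ 369.6 − 1 ≈ 368.6 → 369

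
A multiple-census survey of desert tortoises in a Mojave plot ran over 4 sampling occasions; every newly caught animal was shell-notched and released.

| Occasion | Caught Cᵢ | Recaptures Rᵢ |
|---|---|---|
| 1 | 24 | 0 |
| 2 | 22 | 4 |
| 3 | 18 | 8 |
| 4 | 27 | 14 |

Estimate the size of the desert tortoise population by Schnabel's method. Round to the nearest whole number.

N ≈ 103

Marked at large before each occasion: Mᵢ = Σⱼ<ᵢ (Cⱼ − Rⱼ) → M1=0, M2=24, M3=42, M4=52
Σ MᵢCᵢ = 0·24 + 24·22 + 42·18 + 52·27 = 0 + 528 + 756 + 1404 = 2688
Σ Rᵢ = 0 + 4 + 8 + 14 = 26
N̂ = 2688 / 26 ≈ 103.4 → 103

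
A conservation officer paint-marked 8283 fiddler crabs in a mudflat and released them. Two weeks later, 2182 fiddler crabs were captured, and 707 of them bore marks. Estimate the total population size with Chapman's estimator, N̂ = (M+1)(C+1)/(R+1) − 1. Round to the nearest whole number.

N ≈ 25,541

N̂ = (8283+1)(2182+1)/(707+1) − 1 = 8284·2183/708 − 1
= 18083972/708 − 1 ≈ 25542.3 − 1 ≈ 25541.3 → 25541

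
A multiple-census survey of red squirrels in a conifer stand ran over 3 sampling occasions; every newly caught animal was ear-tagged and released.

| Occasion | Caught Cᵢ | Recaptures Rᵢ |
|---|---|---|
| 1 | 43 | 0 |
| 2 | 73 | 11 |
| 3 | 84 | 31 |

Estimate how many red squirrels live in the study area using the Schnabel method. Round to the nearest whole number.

N ≈ 285

Marked at large before each occasion: Mᵢ = Σⱼ<ᵢ (Cⱼ − Rⱼ) → M1=0, M2=43, M3=105
Σ MᵢCᵢ = 0·43 + 43·73 + 105·84 = 0 + 3139 + 8820 = 11959
Σ Rᵢ = 0 + 11 + 31 = 42
N̂ = 11959 / 42 ≈ 284.7 → 285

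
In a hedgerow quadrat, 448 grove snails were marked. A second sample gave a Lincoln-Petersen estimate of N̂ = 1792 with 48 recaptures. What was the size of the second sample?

C = 192

From N = M·C/R: C = N·R / M = 1792·48 / 448 = 86016 / 448 = 192.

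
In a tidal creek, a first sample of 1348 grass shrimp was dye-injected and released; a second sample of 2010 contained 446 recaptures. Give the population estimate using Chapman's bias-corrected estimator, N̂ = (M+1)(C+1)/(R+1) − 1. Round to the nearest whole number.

N̂ = (1348+1)(2010+1)/(446+1) − 1 = 1349·2011/447 − 1
= 2712839/447 − 1 ≈ 6069.0 − 1 ≈ 6068.0 → 6068

N ≈ 6068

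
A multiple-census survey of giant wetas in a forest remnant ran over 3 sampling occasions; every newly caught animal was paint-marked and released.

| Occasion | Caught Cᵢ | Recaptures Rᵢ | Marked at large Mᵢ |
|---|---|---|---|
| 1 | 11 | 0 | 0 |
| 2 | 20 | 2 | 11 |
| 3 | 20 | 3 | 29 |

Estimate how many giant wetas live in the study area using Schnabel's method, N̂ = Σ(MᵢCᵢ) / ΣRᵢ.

Σ MᵢCᵢ = 0·11 + 11·20 + 29·20 = 0 + 220 + 580 = 800
Σ Rᵢ = 0 + 2 + 3 = 5
N̂ = 800 / 5 = 160

N = 160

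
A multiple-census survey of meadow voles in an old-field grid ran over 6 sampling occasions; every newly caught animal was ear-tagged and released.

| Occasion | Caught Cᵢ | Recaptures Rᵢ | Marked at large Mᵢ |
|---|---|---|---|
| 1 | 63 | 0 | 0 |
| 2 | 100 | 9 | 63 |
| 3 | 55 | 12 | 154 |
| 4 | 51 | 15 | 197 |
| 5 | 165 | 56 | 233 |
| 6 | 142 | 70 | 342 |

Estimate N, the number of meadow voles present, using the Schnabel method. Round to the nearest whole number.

Σ MᵢCᵢ = 0·63 + 63·100 + 154·55 + 197·51 + 233·165 + 342·142 = 0 + 6300 + 8470 + 10047 + 38445 + 48564 = 111826
Σ Rᵢ = 0 + 9 + 12 + 15 + 56 + 70 = 162
N̂ = 111826 / 162 ≈ 690.3 → 690

N ≈ 690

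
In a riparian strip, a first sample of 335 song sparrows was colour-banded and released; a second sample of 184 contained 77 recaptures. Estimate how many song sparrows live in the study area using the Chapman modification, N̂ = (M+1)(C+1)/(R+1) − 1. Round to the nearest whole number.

N̂ = (335+1)(184+1)/(77+1) − 1 = 336·185/78 − 1
= 62160/78 − 1 ≈ 796.9 − 1 ≈ 795.9 → 796

N ≈ 796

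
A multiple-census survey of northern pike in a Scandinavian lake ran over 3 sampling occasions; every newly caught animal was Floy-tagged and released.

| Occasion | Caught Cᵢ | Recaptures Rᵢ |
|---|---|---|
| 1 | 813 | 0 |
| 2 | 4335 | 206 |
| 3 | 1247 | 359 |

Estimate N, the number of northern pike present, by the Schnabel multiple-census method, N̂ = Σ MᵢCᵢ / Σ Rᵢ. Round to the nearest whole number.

N ≈ 17,145

Marked at large before each occasion: Mᵢ = Σⱼ<ᵢ (Cⱼ − Rⱼ) → M1=0, M2=813, M3=4942
Σ MᵢCᵢ = 0·813 + 813·4335 + 4942·1247 = 0 + 3524355 + 6162674 = 9687029
Σ Rᵢ = 0 + 206 + 359 = 565
N̂ = 9687029 / 565 ≈ 17145.2 → 17145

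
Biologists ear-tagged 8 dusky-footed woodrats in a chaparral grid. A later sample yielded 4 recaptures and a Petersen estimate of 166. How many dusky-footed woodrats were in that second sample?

From N = M·C/R: C = N·R / M = 166·4 / 8 = 664 / 8 = 83.

C = 83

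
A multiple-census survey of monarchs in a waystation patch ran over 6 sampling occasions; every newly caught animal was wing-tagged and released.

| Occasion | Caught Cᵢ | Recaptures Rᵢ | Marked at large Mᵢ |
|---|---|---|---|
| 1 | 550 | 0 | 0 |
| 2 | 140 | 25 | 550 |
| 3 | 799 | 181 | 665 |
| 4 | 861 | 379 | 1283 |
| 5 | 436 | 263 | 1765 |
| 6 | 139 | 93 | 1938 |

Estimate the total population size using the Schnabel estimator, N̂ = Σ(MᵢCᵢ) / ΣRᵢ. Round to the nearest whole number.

Σ MᵢCᵢ = 0·550 + 550·140 + 665·799 + 1283·861 + 1765·436 + 1938·139 = 0 + 77000 + 531335 + 1104663 + 769540 + 269382 = 2751920
Σ Rᵢ = 0 + 25 + 181 + 379 + 263 + 93 = 941
N̂ = 2751920 / 941 ≈ 2924.46 → 2924

N ≈ 2924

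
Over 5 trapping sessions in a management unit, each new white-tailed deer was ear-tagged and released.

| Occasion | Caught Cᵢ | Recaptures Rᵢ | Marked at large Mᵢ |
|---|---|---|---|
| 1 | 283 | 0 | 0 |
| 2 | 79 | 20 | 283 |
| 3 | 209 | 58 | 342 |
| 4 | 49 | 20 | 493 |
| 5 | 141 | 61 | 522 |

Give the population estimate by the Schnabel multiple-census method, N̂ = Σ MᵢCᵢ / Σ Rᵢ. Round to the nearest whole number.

Σ MᵢCᵢ = 0·283 + 283·79 + 342·209 + 493·49 + 522·141 = 0 + 22357 + 71478 + 24157 + 73602 = 191594
Σ Rᵢ = 0 + 20 + 58 + 20 + 61 = 159
N̂ = 191594 / 159 ≈ 1205.0 → 1205

N ≈ 1205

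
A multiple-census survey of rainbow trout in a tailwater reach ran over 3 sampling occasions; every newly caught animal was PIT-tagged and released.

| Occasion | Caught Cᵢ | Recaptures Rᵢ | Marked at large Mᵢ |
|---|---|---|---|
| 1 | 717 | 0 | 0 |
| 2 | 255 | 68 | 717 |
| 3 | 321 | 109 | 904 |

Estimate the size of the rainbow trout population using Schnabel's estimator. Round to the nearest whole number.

N ≈ 2672

Σ MᵢCᵢ = 0·717 + 717·255 + 904·321 = 0 + 182835 + 290184 = 473019
Σ Rᵢ = 0 + 68 + 109 = 177
N̂ = 473019 / 177 ≈ 2672.4 → 2672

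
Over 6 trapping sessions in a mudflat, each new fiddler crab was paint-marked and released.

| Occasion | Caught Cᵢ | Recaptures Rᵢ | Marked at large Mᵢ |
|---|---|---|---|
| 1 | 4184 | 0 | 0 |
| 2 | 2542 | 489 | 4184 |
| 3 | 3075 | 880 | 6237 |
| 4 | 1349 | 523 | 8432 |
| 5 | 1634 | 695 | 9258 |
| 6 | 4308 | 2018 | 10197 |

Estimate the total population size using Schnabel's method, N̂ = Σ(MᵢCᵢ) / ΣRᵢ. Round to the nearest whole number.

N ≈ 21,769

Σ MᵢCᵢ = 0·4184 + 4184·2542 + 6237·3075 + 8432·1349 + 9258·1634 + 10197·4308 = 0 + 10635728 + 19178775 + 11374768 + 15127572 + 43928676 = 100245519
Σ Rᵢ = 0 + 489 + 880 + 523 + 695 + 2018 = 4605
N̂ = 100245519 / 4605 ≈ 21768.8 → 21769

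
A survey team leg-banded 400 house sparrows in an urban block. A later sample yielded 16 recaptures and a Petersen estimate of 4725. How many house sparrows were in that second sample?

From N = M·C/R: C = N·R / M = 4725·16 / 400 = 75600 / 400 = 189.

C = 189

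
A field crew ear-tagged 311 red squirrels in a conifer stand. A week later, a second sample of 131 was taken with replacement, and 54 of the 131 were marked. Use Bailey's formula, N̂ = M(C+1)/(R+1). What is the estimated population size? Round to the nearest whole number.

N ≈ 746

N̂ = 311·(131+1)/(54+1) = 311·132/55 = 41052/55 ≈ 746.4 → 746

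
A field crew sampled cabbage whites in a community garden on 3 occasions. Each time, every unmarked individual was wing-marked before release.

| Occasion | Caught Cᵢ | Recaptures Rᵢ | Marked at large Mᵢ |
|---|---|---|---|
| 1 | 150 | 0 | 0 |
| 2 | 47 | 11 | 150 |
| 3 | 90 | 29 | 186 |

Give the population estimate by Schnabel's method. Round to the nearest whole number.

N ≈ 595

Σ MᵢCᵢ = 0·150 + 150·47 + 186·90 = 0 + 7050 + 16740 = 23790
Σ Rᵢ = 0 + 11 + 29 = 40
N̂ = 23790 / 40 ≈ 594.8 → 595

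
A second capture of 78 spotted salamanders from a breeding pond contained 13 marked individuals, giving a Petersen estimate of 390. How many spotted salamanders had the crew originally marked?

M = 65

From N = M·C/R: M = N·R / C = 390·13 / 78 = 5070 / 78 = 65.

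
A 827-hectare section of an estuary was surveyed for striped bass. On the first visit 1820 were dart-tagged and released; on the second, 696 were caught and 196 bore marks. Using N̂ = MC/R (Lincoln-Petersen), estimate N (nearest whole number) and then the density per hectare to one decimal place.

N̂ = 1820·696/196 = 1266720/196 ≈ 6462.9 → 6463
Density = N̂ / area = 6463 / 827 ≈ 7.81 → 7.8 per hectare

density ≈ 7.8 striped bass per hectare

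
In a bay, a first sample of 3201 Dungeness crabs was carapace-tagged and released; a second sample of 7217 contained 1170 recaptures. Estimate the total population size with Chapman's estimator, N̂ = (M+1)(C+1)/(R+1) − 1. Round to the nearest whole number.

N̂ = (3201+1)(7217+1)/(1170+1) − 1 = 3202·7218/1171 − 1
= 23112036/1171 − 1 ≈ 19737.0 − 1 ≈ 19736.0 → 19736

N ≈ 19,736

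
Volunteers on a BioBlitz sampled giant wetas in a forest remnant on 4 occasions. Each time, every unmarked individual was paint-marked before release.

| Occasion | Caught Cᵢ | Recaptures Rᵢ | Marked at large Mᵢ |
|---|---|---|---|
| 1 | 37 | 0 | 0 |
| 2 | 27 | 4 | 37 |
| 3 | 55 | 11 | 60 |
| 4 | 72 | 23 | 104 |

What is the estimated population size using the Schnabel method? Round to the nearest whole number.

N ≈ 310

Σ MᵢCᵢ = 0·37 + 37·27 + 60·55 + 104·72 = 0 + 999 + 3300 + 7488 = 11787
Σ Rᵢ = 0 + 4 + 11 + 23 = 38
N̂ = 11787 / 38 ≈ 310.2 → 310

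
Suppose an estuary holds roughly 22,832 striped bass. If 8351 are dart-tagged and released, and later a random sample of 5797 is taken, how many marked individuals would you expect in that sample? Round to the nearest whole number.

The marked fraction of the population is 8351/22832, so in a sample of 5797 expect C·(M/N) marked.
E[R] = 8351 × 5797 / 22832 = 48410747 / 22832 ≈ 2120.3 → 2120

expected recaptures ≈ 2120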